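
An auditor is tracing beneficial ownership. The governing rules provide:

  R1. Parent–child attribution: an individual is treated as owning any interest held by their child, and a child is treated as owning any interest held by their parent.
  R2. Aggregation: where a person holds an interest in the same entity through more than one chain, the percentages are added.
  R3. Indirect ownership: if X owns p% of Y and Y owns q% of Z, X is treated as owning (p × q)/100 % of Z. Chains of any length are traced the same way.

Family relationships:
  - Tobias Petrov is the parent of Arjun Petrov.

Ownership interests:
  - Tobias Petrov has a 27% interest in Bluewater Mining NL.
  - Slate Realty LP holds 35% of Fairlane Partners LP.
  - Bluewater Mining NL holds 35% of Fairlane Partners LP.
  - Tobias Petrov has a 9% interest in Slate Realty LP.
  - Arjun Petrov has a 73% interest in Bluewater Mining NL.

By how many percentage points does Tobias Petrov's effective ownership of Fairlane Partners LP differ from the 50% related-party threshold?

11.85

By parent–child attribution (R1), Tobias Petrov is treated as also owning Arjun Petrov's interest in Bluewater Mining NL, giving 27% + 73% = 100%.
Chain via Bluewater Mining NL (R3): 100% × 35% = 35% of Fairlane Partners LP.
Chain via Slate Realty LP (R3): 9% × 35% = 3.15% of Fairlane Partners LP.
Aggregating (R2): 35% + 3.15% = 38.15%.
38.15% falls short of the 50% threshold by 11.85 percentage points.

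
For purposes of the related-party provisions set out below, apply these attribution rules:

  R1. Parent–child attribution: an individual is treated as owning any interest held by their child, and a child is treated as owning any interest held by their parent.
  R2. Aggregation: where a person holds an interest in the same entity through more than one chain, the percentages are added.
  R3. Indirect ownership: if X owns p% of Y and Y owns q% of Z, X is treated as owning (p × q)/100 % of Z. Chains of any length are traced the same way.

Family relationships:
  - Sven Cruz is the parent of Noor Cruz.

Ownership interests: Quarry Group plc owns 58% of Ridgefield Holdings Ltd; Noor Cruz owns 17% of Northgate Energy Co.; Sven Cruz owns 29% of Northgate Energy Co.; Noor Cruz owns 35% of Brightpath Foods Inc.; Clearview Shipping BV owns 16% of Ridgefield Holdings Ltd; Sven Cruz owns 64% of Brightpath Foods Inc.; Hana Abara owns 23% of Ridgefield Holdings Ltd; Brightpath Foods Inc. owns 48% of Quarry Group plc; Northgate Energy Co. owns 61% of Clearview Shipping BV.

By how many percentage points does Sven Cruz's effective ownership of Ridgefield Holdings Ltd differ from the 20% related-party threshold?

12.0512

By parent–child attribution (R1), Sven Cruz is treated as also owning Noor Cruz's interest in Northgate Energy Co, giving 29% + 17% = 46%.
By parent–child attribution (R1), Sven Cruz is treated as also owning Noor Cruz's interest in Brightpath Foods Inc, giving 64% + 35% = 99%.
Chain via Northgate Energy Co. → Clearview Shipping BV (R3): 46% × 61% × 16% = 4.4896% of Ridgefield Holdings Ltd.
Chain via Brightpath Foods Inc. → Quarry Group plc (R3): 99% × 48% × 58% = 27.5616% of Ridgefield Holdings Ltd.
Aggregating (R2): 4.4896% + 27.5616% = 32.0512%.
32.0512% exceeds the 20% threshold by 12.0512 percentage points.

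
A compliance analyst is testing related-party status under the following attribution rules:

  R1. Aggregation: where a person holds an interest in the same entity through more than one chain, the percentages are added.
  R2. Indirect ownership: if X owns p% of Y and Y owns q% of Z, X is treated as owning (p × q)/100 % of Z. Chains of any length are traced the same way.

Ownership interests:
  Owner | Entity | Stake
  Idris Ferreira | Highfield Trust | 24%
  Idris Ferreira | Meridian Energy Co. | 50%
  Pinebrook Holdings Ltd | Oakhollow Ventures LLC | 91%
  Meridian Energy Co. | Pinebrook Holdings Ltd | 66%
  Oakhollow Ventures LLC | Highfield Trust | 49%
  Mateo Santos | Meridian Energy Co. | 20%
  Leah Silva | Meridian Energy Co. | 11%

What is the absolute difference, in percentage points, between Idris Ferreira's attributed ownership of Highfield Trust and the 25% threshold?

Chain via Meridian Energy Co. → Pinebrook Holdings Ltd → Oakhollow Ventures LLC (R2): 50% × 66% × 91% × 49% = 14.7147% of Highfield Trust.
Direct interest in Highfield Trust: 24%.
Aggregating (R1): 14.7147% + 24% = 38.7147%.
38.7147% exceeds the 25% threshold by 13.7147 percentage points.

13.7147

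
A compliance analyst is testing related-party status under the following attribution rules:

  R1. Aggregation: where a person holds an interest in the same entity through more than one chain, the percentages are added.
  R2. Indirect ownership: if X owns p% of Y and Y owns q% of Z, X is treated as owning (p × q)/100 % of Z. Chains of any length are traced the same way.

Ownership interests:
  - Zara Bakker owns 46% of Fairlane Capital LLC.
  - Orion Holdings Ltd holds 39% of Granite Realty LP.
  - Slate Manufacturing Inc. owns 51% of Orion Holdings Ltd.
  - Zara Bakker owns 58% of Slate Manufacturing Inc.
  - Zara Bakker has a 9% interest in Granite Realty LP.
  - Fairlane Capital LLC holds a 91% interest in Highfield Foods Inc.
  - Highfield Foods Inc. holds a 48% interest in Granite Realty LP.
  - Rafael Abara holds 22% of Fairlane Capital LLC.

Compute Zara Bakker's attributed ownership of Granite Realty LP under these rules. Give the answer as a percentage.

Chain via Fairlane Capital LLC → Highfield Foods Inc. (R2): 46% × 91% × 48% = 20.0928% of Granite Realty LP.
Chain via Slate Manufacturing Inc. → Orion Holdings Ltd (R2): 58% × 51% × 39% = 11.5362% of Granite Realty LP.
Direct interest in Granite Realty LP: 9%.
Aggregating (R1): 20.0928% + 11.5362% + 9% = 40.629%.

40.629%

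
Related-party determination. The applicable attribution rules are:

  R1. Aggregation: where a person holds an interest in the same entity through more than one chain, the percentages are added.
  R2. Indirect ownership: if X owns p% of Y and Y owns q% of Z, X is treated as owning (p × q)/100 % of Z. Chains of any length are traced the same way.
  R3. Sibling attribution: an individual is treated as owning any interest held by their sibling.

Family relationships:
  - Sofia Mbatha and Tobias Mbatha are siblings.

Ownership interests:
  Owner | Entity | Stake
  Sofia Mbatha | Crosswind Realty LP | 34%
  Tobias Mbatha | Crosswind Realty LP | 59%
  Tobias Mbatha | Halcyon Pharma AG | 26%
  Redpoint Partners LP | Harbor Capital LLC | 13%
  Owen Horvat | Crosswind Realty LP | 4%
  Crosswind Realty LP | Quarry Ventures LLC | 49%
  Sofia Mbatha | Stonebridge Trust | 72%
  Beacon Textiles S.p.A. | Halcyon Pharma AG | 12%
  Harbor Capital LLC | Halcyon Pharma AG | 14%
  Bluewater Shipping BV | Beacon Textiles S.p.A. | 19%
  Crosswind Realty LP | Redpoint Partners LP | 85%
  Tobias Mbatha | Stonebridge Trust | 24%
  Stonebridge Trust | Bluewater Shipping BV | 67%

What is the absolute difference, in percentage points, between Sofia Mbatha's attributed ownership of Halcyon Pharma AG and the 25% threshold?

3.905206

By sibling attribution (R3), Sofia Mbatha is treated as also owning Tobias Mbatha's interest in Stonebridge Trust, giving 72% + 24% = 96%.
By sibling attribution (R3), Sofia Mbatha is treated as also owning Tobias Mbatha's interest in Crosswind Realty LP, giving 34% + 59% = 93%.
By sibling attribution (R3), Sofia Mbatha is treated as owning Tobias Mbatha's 26% interest in Halcyon Pharma AG.
Chain via Stonebridge Trust → Bluewater Shipping BV → Beacon Textiles S.p.A. (R2): 96% × 67% × 19% × 12% = 1.466496% of Halcyon Pharma AG.
Chain via Crosswind Realty LP → Redpoint Partners LP → Harbor Capital LLC (R2): 93% × 85% × 13% × 14% = 1.43871% of Halcyon Pharma AG.
Direct interest in Halcyon Pharma AG: 26%.
Aggregating (R1): 1.466496% + 1.43871% + 26% = 28.905206%.
28.905206% exceeds the 25% threshold by 3.905206 percentage points.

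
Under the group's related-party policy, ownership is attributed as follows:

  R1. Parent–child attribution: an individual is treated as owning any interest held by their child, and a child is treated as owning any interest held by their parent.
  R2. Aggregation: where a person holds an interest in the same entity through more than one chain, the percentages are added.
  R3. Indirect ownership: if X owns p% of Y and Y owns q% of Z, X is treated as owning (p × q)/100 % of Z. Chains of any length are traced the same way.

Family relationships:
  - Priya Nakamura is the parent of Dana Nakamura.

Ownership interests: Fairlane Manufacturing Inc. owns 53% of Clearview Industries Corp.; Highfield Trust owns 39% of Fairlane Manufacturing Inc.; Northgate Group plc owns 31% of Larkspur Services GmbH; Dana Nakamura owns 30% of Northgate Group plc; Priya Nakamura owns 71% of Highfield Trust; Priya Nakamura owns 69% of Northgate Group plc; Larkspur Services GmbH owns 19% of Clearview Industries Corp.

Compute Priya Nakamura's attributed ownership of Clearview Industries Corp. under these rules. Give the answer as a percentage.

20.5068%

By parent–child attribution (R1), Priya Nakamura is treated as also owning Dana Nakamura's interest in Northgate Group plc, giving 69% + 30% = 99%.
Chain via Highfield Trust → Fairlane Manufacturing Inc. (R3): 71% × 39% × 53% = 14.6757% of Clearview Industries Corp.
Chain via Northgate Group plc → Larkspur Services GmbH (R3): 99% × 31% × 19% = 5.8311% of Clearview Industries Corp.
Aggregating (R2): 14.6757% + 5.8311% = 20.5068%.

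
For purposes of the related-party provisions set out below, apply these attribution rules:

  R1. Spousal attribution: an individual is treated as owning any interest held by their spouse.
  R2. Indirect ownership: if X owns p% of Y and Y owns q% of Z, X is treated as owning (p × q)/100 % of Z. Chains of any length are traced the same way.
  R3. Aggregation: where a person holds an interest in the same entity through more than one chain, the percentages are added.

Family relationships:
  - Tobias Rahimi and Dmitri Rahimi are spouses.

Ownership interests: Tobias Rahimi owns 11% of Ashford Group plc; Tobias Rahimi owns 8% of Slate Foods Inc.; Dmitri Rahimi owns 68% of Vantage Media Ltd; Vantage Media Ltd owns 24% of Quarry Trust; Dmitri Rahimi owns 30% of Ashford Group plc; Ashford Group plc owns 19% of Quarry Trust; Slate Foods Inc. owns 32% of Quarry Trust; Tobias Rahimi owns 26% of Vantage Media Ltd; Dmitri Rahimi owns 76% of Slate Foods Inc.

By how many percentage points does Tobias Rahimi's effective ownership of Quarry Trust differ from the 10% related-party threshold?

By spousal attribution (R1), Tobias Rahimi is treated as also owning Dmitri Rahimi's interest in Vantage Media Ltd, giving 26% + 68% = 94%.
By spousal attribution (R1), Tobias Rahimi is treated as also owning Dmitri Rahimi's interest in Slate Foods Inc, giving 8% + 76% = 84%.
By spousal attribution (R1), Tobias Rahimi is treated as also owning Dmitri Rahimi's interest in Ashford Group plc, giving 11% + 30% = 41%.
Chain via Vantage Media Ltd (R2): 94% × 24% = 22.56% of Quarry Trust.
Chain via Slate Foods Inc. (R2): 84% × 32% = 26.88% of Quarry Trust.
Chain via Ashford Group plc (R2): 41% × 19% = 7.79% of Quarry Trust.
Aggregating (R3): 22.56% + 26.88% + 7.79% = 57.23%.
57.23% exceeds the 10% threshold by 47.23 percentage points.

47.23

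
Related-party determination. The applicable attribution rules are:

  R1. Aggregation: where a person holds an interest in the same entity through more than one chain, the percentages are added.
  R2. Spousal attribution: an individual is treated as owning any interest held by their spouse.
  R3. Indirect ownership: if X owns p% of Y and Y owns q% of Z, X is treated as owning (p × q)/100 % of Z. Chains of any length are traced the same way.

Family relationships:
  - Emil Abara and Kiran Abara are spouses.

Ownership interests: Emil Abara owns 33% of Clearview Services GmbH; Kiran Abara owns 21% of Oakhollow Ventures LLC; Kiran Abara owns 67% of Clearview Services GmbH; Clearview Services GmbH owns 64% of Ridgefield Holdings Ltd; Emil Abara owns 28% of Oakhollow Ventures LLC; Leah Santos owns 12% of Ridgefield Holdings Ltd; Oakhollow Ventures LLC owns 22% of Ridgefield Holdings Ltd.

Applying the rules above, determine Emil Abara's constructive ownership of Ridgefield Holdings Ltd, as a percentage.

74.78%

By spousal attribution (R2), Emil Abara is treated as also owning Kiran Abara's interest in Oakhollow Ventures LLC, giving 28% + 21% = 49%.
By spousal attribution (R2), Emil Abara is treated as also owning Kiran Abara's interest in Clearview Services GmbH, giving 33% + 67% = 100%.
Chain via Oakhollow Ventures LLC (R3): 49% × 22% = 10.78% of Ridgefield Holdings Ltd.
Chain via Clearview Services GmbH (R3): 100% × 64% = 64% of Ridgefield Holdings Ltd.
Aggregating (R1): 10.78% + 64% = 74.78%.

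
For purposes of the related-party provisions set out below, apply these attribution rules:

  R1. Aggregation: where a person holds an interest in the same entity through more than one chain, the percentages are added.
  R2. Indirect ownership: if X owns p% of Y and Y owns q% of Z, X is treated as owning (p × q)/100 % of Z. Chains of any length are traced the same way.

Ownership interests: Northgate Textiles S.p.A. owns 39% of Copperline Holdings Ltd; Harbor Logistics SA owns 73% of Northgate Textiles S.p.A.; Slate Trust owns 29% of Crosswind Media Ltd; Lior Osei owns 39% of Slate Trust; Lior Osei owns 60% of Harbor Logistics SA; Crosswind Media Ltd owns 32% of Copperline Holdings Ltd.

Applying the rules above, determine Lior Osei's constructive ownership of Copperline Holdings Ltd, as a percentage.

Chain via Harbor Logistics SA → Northgate Textiles S.p.A. (R2): 60% × 73% × 39% = 17.082% of Copperline Holdings Ltd.
Chain via Slate Trust → Crosswind Media Ltd (R2): 39% × 29% × 32% = 3.6192% of Copperline Holdings Ltd.
Aggregating (R1): 17.082% + 3.6192% = 20.7012%.

20.7012%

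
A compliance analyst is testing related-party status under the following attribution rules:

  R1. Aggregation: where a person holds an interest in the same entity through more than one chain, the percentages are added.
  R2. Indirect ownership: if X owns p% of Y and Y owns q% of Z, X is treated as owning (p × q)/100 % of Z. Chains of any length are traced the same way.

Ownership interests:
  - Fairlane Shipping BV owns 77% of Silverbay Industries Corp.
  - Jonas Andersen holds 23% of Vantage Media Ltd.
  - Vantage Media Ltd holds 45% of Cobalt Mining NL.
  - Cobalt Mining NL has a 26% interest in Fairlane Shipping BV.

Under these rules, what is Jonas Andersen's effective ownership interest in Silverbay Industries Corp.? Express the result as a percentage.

2.07207%

Chain via Vantage Media Ltd → Cobalt Mining NL → Fairlane Shipping BV (R2): 23% × 45% × 26% × 77% = 2.07207% of Silverbay Industries Corp.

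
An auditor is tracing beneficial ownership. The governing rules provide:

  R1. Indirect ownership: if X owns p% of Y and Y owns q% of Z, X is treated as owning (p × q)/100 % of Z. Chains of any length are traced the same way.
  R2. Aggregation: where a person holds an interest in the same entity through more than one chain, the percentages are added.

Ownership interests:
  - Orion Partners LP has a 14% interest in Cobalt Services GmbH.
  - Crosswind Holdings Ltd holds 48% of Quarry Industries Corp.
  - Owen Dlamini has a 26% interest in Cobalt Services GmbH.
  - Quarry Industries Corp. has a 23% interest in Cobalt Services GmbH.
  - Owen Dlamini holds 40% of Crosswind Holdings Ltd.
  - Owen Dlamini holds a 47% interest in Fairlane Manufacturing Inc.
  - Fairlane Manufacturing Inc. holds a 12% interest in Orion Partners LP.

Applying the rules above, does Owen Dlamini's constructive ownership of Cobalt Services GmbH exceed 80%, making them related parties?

No

Chain via Crosswind Holdings Ltd → Quarry Industries Corp. (R1): 40% × 48% × 23% = 4.416% of Cobalt Services GmbH.
Chain via Fairlane Manufacturing Inc. → Orion Partners LP (R1): 47% × 12% × 14% = 0.7896% of Cobalt Services GmbH.
Direct interest in Cobalt Services GmbH: 26%.
Aggregating (R2): 4.416% + 0.7896% + 26% = 31.2056%.
31.2056% does not exceed the 80% threshold, so Owen is not a related party to Cobalt Services GmbH.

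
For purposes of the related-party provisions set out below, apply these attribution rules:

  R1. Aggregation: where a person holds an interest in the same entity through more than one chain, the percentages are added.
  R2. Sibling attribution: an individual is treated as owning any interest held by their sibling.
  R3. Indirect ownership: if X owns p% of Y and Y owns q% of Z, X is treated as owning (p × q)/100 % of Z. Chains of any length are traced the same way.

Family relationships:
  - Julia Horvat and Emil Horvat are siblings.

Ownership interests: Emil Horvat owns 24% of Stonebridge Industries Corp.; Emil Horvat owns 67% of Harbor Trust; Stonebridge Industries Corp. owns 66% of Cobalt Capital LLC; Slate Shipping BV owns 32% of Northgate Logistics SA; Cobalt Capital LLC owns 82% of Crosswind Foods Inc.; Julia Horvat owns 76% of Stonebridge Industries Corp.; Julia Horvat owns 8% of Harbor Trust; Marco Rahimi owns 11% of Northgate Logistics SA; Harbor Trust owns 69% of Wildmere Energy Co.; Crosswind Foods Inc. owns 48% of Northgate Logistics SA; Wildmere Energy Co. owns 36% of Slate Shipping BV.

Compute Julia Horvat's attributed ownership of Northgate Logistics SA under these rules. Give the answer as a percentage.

31.9392%

By sibling attribution (R2), Julia Horvat is treated as also owning Emil Horvat's interest in Harbor Trust, giving 8% + 67% = 75%.
By sibling attribution (R2), Julia Horvat is treated as also owning Emil Horvat's interest in Stonebridge Industries Corp, giving 76% + 24% = 100%.
Chain via Harbor Trust → Wildmere Energy Co. → Slate Shipping BV (R3): 75% × 69% × 36% × 32% = 5.9616% of Northgate Logistics SA.
Chain via Stonebridge Industries Corp. → Cobalt Capital LLC → Crosswind Foods Inc. (R3): 100% × 66% × 82% × 48% = 25.9776% of Northgate Logistics SA.
Aggregating (R1): 5.9616% + 25.9776% = 31.9392%.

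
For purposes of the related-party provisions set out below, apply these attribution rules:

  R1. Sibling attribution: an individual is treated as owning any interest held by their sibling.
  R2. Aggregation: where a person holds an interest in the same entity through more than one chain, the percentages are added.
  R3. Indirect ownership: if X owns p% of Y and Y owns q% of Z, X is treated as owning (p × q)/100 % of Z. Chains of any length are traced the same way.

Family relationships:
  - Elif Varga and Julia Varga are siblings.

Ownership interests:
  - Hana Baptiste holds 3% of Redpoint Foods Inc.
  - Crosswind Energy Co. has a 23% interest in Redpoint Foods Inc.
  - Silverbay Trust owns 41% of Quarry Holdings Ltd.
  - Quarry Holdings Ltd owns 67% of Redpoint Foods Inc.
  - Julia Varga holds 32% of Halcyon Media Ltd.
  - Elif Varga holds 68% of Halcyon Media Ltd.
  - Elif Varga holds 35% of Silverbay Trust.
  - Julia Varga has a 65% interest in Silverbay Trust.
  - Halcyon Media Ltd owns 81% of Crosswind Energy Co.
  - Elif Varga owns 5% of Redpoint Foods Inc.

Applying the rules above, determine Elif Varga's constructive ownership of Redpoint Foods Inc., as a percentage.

By sibling attribution (R1), Elif Varga is treated as also owning Julia Varga's interest in Halcyon Media Ltd, giving 68% + 32% = 100%.
By sibling attribution (R1), Elif Varga is treated as also owning Julia Varga's interest in Silverbay Trust, giving 35% + 65% = 100%.
Chain via Halcyon Media Ltd → Crosswind Energy Co. (R3): 100% × 81% × 23% = 18.63% of Redpoint Foods Inc.
Chain via Silverbay Trust → Quarry Holdings Ltd (R3): 100% × 41% × 67% = 27.47% of Redpoint Foods Inc.
Direct interest in Redpoint Foods Inc: 5%.
Aggregating (R2): 18.63% + 27.47% + 5% = 51.1%.

51.1%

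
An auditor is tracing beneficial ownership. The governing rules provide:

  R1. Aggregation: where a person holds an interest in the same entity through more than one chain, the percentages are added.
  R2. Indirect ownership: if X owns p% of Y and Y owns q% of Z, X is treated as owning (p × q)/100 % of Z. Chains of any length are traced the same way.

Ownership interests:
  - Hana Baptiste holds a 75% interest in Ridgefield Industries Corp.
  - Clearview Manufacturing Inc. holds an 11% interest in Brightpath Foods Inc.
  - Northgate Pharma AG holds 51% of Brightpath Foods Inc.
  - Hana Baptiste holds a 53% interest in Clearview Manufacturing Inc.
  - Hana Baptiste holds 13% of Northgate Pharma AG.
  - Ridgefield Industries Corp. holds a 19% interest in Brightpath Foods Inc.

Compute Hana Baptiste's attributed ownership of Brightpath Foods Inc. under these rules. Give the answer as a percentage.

26.71%

Chain via Ridgefield Industries Corp. (R2): 75% × 19% = 14.25% of Brightpath Foods Inc.
Chain via Northgate Pharma AG (R2): 13% × 51% = 6.63% of Brightpath Foods Inc.
Chain via Clearview Manufacturing Inc. (R2): 53% × 11% = 5.83% of Brightpath Foods Inc.
Aggregating (R1): 14.25% + 6.63% + 5.83% = 26.71%.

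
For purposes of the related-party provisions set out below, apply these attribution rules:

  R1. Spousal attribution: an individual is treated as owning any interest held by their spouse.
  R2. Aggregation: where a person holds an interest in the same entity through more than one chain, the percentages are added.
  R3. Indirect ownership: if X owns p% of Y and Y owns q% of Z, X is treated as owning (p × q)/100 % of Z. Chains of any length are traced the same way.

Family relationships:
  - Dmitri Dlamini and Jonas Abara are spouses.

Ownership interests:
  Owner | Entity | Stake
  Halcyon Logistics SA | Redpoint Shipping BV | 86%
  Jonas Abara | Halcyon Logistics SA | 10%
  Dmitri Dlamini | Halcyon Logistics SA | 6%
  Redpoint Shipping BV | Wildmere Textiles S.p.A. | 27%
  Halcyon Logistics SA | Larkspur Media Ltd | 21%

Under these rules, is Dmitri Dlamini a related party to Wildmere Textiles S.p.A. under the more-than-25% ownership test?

By spousal attribution (R1), Dmitri Dlamini is treated as also owning Jonas Abara's interest in Halcyon Logistics SA, giving 6% + 10% = 16%.
Chain via Halcyon Logistics SA → Redpoint Shipping BV (R3): 16% × 86% × 27% = 3.7152% of Wildmere Textiles S.p.A.
3.7152% does not exceed the 25% threshold, so Dmitri is not a related party to Wildmere Textiles S.p.A.

No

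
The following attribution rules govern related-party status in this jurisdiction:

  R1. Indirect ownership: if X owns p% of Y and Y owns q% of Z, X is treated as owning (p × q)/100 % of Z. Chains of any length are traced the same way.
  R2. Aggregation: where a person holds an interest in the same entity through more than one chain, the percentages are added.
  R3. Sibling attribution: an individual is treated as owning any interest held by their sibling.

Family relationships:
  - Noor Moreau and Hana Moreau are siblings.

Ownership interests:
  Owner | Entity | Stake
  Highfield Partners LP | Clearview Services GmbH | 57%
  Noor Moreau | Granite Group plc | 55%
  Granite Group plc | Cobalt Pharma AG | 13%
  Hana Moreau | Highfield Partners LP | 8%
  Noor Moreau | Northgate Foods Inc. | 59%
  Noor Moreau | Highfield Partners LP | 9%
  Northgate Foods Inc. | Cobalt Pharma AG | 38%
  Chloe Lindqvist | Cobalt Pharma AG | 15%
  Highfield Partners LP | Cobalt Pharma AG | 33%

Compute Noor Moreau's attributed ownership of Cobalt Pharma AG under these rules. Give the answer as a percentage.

By sibling attribution (R3), Noor Moreau is treated as also owning Hana Moreau's interest in Highfield Partners LP, giving 9% + 8% = 17%.
Chain via Highfield Partners LP (R1): 17% × 33% = 5.61% of Cobalt Pharma AG.
Chain via Northgate Foods Inc. (R1): 59% × 38% = 22.42% of Cobalt Pharma AG.
Chain via Granite Group plc (R1): 55% × 13% = 7.15% of Cobalt Pharma AG.
Aggregating (R2): 5.61% + 22.42% + 7.15% = 35.18%.

35.18%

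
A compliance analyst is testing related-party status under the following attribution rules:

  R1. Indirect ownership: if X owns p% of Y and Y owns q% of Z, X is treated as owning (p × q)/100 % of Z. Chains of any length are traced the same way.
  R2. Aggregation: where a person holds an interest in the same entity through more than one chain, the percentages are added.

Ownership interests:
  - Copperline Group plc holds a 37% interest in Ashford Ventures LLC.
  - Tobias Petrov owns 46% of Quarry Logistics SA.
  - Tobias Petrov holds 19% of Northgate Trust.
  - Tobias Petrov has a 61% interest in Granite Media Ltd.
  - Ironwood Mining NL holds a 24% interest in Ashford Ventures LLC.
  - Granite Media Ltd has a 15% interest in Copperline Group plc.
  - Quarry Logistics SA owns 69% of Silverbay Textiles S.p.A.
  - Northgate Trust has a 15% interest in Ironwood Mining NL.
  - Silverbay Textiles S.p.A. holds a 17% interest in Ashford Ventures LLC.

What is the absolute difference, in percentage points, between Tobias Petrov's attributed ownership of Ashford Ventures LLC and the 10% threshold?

Chain via Granite Media Ltd → Copperline Group plc (R1): 61% × 15% × 37% = 3.3855% of Ashford Ventures LLC.
Chain via Quarry Logistics SA → Silverbay Textiles S.p.A. (R1): 46% × 69% × 17% = 5.3958% of Ashford Ventures LLC.
Chain via Northgate Trust → Ironwood Mining NL (R1): 19% × 15% × 24% = 0.684% of Ashford Ventures LLC.
Aggregating (R2): 3.3855% + 5.3958% + 0.684% = 9.4653%.
9.4653% falls short of the 10% threshold by 0.5347 percentage points.

0.5347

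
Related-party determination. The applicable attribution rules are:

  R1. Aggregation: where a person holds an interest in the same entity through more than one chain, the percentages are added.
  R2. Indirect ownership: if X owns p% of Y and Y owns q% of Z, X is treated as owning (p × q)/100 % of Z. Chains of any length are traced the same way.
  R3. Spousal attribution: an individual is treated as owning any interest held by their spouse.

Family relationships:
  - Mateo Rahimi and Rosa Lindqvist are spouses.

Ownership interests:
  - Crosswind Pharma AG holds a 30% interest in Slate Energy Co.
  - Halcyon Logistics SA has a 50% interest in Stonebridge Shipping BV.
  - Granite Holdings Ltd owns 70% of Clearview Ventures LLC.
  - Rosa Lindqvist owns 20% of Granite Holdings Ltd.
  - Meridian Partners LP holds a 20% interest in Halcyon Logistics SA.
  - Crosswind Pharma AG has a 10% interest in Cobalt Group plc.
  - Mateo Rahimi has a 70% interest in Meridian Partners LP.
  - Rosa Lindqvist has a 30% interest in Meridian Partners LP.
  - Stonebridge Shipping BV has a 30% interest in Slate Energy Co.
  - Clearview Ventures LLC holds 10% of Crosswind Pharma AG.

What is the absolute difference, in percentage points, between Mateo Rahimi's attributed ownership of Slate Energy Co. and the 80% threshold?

76.58

By spousal attribution (R3), Mateo Rahimi is treated as also owning Rosa Lindqvist's interest in Meridian Partners LP, giving 70% + 30% = 100%.
By spousal attribution (R3), Mateo Rahimi is treated as owning Rosa Lindqvist's 20% interest in Granite Holdings Ltd.
Chain via Meridian Partners LP → Halcyon Logistics SA → Stonebridge Shipping BV (R2): 100% × 20% × 50% × 30% = 3% of Slate Energy Co.
Chain via Granite Holdings Ltd → Clearview Ventures LLC → Crosswind Pharma AG (R2): 20% × 70% × 10% × 30% = 0.42% of Slate Energy Co.
Aggregating (R1): 3% + 0.42% = 3.42%.
3.42% falls short of the 80% threshold by 76.58 percentage points.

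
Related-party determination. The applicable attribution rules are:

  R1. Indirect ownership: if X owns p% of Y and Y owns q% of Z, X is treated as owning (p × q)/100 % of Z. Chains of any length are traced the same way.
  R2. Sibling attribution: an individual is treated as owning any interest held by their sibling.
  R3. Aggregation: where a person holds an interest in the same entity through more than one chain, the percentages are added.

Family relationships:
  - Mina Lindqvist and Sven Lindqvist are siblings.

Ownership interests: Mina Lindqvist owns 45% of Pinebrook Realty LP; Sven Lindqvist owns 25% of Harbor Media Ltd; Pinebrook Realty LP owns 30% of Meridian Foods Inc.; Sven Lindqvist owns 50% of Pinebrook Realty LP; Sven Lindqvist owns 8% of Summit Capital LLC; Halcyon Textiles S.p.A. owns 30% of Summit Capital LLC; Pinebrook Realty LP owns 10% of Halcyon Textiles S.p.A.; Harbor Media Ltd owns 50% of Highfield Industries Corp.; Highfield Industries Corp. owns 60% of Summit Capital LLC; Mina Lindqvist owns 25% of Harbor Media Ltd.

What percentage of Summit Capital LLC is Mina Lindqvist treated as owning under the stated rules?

25.85%

By sibling attribution (R2), Mina Lindqvist is treated as also owning Sven Lindqvist's interest in Harbor Media Ltd, giving 25% + 25% = 50%.
By sibling attribution (R2), Mina Lindqvist is treated as also owning Sven Lindqvist's interest in Pinebrook Realty LP, giving 45% + 50% = 95%.
By sibling attribution (R2), Mina Lindqvist is treated as owning Sven Lindqvist's 8% interest in Summit Capital LLC.
Chain via Harbor Media Ltd → Highfield Industries Corp. (R1): 50% × 50% × 60% = 15% of Summit Capital LLC.
Chain via Pinebrook Realty LP → Halcyon Textiles S.p.A. (R1): 95% × 10% × 30% = 2.85% of Summit Capital LLC.
Direct interest in Summit Capital LLC: 8%.
Aggregating (R3): 15% + 2.85% + 8% = 25.85%.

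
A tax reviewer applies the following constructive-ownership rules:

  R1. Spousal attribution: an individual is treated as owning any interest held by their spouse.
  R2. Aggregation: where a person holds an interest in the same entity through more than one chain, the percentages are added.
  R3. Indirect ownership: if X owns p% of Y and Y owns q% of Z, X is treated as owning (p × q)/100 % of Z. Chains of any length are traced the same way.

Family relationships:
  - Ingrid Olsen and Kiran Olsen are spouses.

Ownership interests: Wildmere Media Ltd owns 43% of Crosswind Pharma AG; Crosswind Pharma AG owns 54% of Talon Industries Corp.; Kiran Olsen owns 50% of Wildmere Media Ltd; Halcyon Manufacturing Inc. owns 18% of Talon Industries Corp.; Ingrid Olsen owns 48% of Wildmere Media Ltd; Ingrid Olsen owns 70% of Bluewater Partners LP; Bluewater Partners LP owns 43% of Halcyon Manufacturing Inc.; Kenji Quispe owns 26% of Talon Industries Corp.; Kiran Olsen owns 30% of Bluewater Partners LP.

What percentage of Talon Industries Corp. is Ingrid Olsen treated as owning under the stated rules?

By spousal attribution (R1), Ingrid Olsen is treated as also owning Kiran Olsen's interest in Wildmere Media Ltd, giving 48% + 50% = 98%.
By spousal attribution (R1), Ingrid Olsen is treated as also owning Kiran Olsen's interest in Bluewater Partners LP, giving 70% + 30% = 100%.
Chain via Wildmere Media Ltd → Crosswind Pharma AG (R3): 98% × 43% × 54% = 22.7556% of Talon Industries Corp.
Chain via Bluewater Partners LP → Halcyon Manufacturing Inc. (R3): 100% × 43% × 18% = 7.74% of Talon Industries Corp.
Aggregating (R2): 22.7556% + 7.74% = 30.4956%.

30.4956%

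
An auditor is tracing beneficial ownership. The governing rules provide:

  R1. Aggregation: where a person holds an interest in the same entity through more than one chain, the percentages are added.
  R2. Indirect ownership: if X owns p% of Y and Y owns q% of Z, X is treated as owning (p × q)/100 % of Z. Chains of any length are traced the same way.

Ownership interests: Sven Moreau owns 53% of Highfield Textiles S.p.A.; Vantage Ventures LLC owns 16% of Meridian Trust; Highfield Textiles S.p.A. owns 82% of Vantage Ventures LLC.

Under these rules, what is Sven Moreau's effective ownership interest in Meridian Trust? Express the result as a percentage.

6.9536%

Chain via Highfield Textiles S.p.A. → Vantage Ventures LLC (R2): 53% × 82% × 16% = 6.9536% of Meridian Trust.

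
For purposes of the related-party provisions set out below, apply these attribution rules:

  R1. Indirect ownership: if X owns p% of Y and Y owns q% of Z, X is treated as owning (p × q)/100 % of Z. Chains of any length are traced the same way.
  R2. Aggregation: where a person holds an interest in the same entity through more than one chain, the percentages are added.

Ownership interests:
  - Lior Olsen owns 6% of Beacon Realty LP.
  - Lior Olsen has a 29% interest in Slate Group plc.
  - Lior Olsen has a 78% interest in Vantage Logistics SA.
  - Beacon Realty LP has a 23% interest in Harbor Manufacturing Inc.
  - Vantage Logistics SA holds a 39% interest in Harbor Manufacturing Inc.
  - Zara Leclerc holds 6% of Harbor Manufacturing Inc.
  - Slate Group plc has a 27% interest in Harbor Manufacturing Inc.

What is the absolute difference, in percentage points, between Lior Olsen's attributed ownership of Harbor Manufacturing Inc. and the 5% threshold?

Chain via Beacon Realty LP (R1): 6% × 23% = 1.38% of Harbor Manufacturing Inc.
Chain via Slate Group plc (R1): 29% × 27% = 7.83% of Harbor Manufacturing Inc.
Chain via Vantage Logistics SA (R1): 78% × 39% = 30.42% of Harbor Manufacturing Inc.
Aggregating (R2): 1.38% + 7.83% + 30.42% = 39.63%.
39.63% exceeds the 5% threshold by 34.63 percentage points.

34.63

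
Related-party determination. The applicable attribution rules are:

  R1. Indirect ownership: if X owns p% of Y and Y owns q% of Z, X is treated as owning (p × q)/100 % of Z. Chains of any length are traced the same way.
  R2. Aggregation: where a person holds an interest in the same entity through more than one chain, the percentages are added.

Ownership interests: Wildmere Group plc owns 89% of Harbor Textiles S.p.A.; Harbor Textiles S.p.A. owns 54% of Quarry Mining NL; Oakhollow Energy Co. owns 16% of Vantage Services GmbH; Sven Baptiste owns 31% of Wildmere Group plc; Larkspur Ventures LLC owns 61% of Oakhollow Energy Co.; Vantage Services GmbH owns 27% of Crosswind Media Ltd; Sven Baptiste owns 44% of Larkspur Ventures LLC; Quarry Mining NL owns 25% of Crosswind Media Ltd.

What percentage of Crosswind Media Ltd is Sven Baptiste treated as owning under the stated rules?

4.884138%

Chain via Larkspur Ventures LLC → Oakhollow Energy Co. → Vantage Services GmbH (R1): 44% × 61% × 16% × 27% = 1.159488% of Crosswind Media Ltd.
Chain via Wildmere Group plc → Harbor Textiles S.p.A. → Quarry Mining NL (R1): 31% × 89% × 54% × 25% = 3.72465% of Crosswind Media Ltd.
Aggregating (R2): 1.159488% + 3.72465% = 4.884138%.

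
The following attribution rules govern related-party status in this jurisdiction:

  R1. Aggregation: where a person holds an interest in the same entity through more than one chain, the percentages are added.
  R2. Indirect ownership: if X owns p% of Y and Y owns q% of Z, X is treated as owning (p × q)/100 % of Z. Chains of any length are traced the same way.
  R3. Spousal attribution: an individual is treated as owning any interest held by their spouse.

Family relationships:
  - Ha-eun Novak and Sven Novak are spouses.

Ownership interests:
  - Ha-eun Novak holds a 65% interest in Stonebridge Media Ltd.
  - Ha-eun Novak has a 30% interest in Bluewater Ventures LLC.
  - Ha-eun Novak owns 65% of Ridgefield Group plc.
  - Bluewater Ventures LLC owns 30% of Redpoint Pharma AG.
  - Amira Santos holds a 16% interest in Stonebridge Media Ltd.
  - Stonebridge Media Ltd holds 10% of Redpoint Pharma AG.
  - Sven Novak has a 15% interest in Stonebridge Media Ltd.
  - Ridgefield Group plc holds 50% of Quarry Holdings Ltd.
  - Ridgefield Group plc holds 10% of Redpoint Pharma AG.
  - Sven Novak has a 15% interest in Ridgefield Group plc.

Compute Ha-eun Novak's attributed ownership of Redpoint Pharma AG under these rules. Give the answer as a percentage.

25%

By spousal attribution (R3), Ha-eun Novak is treated as also owning Sven Novak's interest in Stonebridge Media Ltd, giving 65% + 15% = 80%.
By spousal attribution (R3), Ha-eun Novak is treated as also owning Sven Novak's interest in Ridgefield Group plc, giving 65% + 15% = 80%.
Chain via Stonebridge Media Ltd (R2): 80% × 10% = 8% of Redpoint Pharma AG.
Chain via Bluewater Ventures LLC (R2): 30% × 30% = 9% of Redpoint Pharma AG.
Chain via Ridgefield Group plc (R2): 80% × 10% = 8% of Redpoint Pharma AG.
Aggregating (R1): 8% + 9% + 8% = 25%.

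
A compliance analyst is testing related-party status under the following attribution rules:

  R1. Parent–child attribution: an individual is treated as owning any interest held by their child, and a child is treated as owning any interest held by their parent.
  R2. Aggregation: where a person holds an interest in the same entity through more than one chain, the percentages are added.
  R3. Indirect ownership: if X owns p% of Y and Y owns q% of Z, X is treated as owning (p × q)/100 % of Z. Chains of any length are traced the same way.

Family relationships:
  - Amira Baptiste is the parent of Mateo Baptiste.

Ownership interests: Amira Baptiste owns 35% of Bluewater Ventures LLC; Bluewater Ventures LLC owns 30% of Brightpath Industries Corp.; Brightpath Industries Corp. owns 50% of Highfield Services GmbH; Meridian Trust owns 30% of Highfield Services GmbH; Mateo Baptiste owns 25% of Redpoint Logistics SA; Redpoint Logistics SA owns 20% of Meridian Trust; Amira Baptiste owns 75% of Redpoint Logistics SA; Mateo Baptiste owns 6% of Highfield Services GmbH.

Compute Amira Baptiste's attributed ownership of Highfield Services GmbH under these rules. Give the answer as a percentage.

By parent–child attribution (R1), Amira Baptiste is treated as also owning Mateo Baptiste's interest in Redpoint Logistics SA, giving 75% + 25% = 100%.
By parent–child attribution (R1), Amira Baptiste is treated as owning Mateo Baptiste's 6% interest in Highfield Services GmbH.
Chain via Redpoint Logistics SA → Meridian Trust (R3): 100% × 20% × 30% = 6% of Highfield Services GmbH.
Chain via Bluewater Ventures LLC → Brightpath Industries Corp. (R3): 35% × 30% × 50% = 5.25% of Highfield Services GmbH.
Direct interest in Highfield Services GmbH: 6%.
Aggregating (R2): 6% + 5.25% + 6% = 17.25%.

17.25%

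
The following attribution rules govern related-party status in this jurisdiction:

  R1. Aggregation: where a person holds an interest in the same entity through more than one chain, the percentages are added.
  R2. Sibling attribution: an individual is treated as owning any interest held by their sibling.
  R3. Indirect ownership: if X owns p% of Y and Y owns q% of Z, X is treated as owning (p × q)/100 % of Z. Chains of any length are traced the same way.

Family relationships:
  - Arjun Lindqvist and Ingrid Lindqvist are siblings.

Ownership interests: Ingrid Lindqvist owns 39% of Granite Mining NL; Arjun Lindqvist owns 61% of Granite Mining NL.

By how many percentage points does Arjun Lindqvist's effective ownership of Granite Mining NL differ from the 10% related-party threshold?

90

By sibling attribution (R2), Arjun Lindqvist is treated as also owning Ingrid Lindqvist's interest in Granite Mining NL, giving 61% + 39% = 100%.
Direct interest in Granite Mining NL: 100%.
100% exceeds the 10% threshold by 90 percentage points.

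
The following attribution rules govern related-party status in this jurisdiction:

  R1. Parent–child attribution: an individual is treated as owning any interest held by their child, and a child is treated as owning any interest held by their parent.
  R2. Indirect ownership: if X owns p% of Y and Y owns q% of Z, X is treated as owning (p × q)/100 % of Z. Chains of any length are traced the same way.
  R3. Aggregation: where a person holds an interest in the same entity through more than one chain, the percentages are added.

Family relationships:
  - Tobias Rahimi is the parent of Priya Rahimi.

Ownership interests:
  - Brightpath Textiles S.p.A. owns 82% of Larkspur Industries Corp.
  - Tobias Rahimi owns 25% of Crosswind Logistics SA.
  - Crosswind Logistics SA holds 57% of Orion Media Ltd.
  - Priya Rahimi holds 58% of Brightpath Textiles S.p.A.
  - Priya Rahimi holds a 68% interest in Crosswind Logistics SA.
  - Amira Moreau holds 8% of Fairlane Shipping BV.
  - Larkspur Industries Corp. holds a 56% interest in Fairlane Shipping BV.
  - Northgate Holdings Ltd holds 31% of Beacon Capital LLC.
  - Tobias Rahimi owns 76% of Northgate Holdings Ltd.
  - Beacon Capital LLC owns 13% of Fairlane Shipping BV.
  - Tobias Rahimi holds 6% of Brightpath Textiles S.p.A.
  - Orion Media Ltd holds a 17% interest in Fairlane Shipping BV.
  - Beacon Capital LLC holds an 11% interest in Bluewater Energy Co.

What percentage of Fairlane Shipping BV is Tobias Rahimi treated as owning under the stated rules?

By parent–child attribution (R1), Tobias Rahimi is treated as also owning Priya Rahimi's interest in Brightpath Textiles S.p.A, giving 6% + 58% = 64%.
By parent–child attribution (R1), Tobias Rahimi is treated as also owning Priya Rahimi's interest in Crosswind Logistics SA, giving 25% + 68% = 93%.
Chain via Brightpath Textiles S.p.A. → Larkspur Industries Corp. (R2): 64% × 82% × 56% = 29.3888% of Fairlane Shipping BV.
Chain via Crosswind Logistics SA → Orion Media Ltd (R2): 93% × 57% × 17% = 9.0117% of Fairlane Shipping BV.
Chain via Northgate Holdings Ltd → Beacon Capital LLC (R2): 76% × 31% × 13% = 3.0628% of Fairlane Shipping BV.
Aggregating (R3): 29.3888% + 9.0117% + 3.0628% = 41.4633%.

41.4633%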